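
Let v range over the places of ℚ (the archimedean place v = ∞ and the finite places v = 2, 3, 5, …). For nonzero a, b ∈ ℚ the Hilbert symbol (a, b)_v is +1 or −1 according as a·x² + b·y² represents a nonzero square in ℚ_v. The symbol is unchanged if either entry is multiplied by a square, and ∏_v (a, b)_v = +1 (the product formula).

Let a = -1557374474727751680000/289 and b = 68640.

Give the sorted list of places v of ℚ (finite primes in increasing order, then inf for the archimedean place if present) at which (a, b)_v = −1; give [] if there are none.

(a, b) ≡ (-77, 4290) mod (ℚ^×)²; places V = {2, 3, 5, 7, 11, 13, 17, ∞}.
(a,b)_13: α=4, u≡4; β=1, v≡2 (mod 13); (4|13)=+1, (2|13)=-1; sign (−1)^0·+1^1·-1^4 = +1.
(a,b)_5: α=4, u≡3; β=1, v≡3 (mod 5); (3|5)=-1, (3|5)=-1; sign (−1)^0·-1^1·-1^4 = -1.
(a,b)_3: α=6, u≡1; β=1, v≡2 (mod 3); (1|3)=+1, (2|3)=-1; sign (−1)^0·+1^1·-1^6 = +1.
(a,b)_7: α=3, u≡6; β=0, v≡5 (mod 7); (6|7)=-1, (5|7)=-1; sign (−1)^0·-1^0·-1^3 = -1.
(a,b)_11: α=3, u≡5; β=1, v≡3 (mod 11); (5|11)=+1, (3|11)=+1; sign (−1)^1·+1^1·+1^3 = -1.
(a,b)_2: α=18, β=5; u≡3, v≡1 (mod 8); ε(u)ε(v)=1·0, αω(v)=18·0, βω(u)=5·1; sum ≡ 1  ⇒  -1.
(a,b)_∞: sgn(-77)=−, sgn(4290)=+, so +1.
(a,b)_17: α=-2, u≡13; β=0, v≡11 (mod 17); (13|17)=+1, (11|17)=-1; sign (−1)^0·+1^0·-1^-2 = +1.
|Ram(-77, 4290)| = 4, even; anisotropic at {2, 5, 7, 11}.

[2, 5, 7, 11]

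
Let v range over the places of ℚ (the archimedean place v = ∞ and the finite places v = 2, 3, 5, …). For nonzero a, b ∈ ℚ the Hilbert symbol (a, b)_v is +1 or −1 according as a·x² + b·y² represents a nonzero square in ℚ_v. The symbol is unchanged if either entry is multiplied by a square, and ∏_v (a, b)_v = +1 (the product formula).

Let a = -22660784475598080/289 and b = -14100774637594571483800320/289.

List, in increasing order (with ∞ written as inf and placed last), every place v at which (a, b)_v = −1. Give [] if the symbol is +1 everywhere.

Mod squares: a ≡ -5, b ≡ -524755. Check v ∈ {∞, 2, 3, 5, 7, 11, 17, 29, 47}.
v=7: a=7^6·(≡1), b=7^9·(≡5) mod 7; (1|7)=+1, (5|7)=-1; (−1)^{6·9·3}·(+1)^9·(-1)^6 = +1.
v=11: a=11^0·(≡8), b=11^3·(≡6) mod 11; (8|11)=-1, (6|11)=-1; (−1)^{0·3·5}·(-1)^3·(-1)^0 = -1.
v=2: v_2(a)=8, v_2(b)=8; units ≡ 3, 5 (mod 8); ε·ε+αω+βω = 1·0+8·1+8·1 ≡ 0  ⇒  (a,b)_2 = +1.
v=∞: -5 < 0 and -524755 < 0  ⇒  (a,b)_∞ = -1.
v=29: a=29^2·(≡16), b=29^3·(≡28) mod 29; (16|29)=+1, (28|29)=+1; (−1)^{2·3·14}·(+1)^3·(+1)^2 = +1.
v=5: a=5^1·(≡1), b=5^1·(≡4) mod 5; (1|5)=+1, (4|5)=+1; (−1)^{1·1·2}·(+1)^1·(+1)^1 = +1.
v=17: a=17^-2·(≡5), b=17^-2·(≡4) mod 17; (5|17)=-1, (4|17)=+1; (−1)^{-2·-2·8}·(-1)^-2·(+1)^-2 = +1.
v=47: a=47^2·(≡2), b=47^3·(≡7) mod 47; (2|47)=+1, (7|47)=+1; (−1)^{2·3·23}·(+1)^3·(+1)^2 = +1.
v=3: a=3^4·(≡1), b=3^4·(≡2) mod 3; (1|3)=+1, (2|3)=-1; (−1)^{4·4·1}·(+1)^4·(-1)^4 = +1.
|Ram(-5, -524755)| = 2, even; anisotropic at {11, ∞}.

[11, inf]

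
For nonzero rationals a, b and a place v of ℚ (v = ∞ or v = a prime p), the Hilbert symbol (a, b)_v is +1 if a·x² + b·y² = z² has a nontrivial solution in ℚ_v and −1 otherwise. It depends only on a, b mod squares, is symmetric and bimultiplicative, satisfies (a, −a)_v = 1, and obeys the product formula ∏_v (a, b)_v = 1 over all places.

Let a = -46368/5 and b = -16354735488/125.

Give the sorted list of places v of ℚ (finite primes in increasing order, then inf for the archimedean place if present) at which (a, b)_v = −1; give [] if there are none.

Mod squares: a ≡ -1610, b ≡ -2897310. Check v ∈ {∞, 2, 3, 5, 7, 13, 17, 19, 23}.
v=∞: -1610 < 0 and -2897310 < 0  ⇒  (a,b)_∞ = -1.
v=23: a=23^1·(≡20), b=23^1·(≡18) mod 23; (20|23)=-1, (18|23)=+1; (−1)^{1·1·11}·(-1)^1·(+1)^1 = +1.
v=3: a=3^2·(≡1), b=3^3·(≡2) mod 3; (1|3)=+1, (2|3)=-1; (−1)^{2·3·1}·(+1)^3·(-1)^2 = +1.
v=19: a=19^0·(≡6), b=19^1·(≡1) mod 19; (6|19)=+1, (1|19)=+1; (−1)^{0·1·9}·(+1)^1·(+1)^0 = +1.
v=2: v_2(a)=5, v_2(b)=7; units ≡ 3, 1 (mod 8); ε·ε+αω+βω = 1·0+5·0+7·1 ≡ 1  ⇒  (a,b)_2 = -1.
v=7: a=7^1·(≡1), b=7^2·(≡4) mod 7; (1|7)=+1, (4|7)=+1; (−1)^{1·2·3}·(+1)^2·(+1)^1 = +1.
v=5: a=5^-1·(≡2), b=5^-3·(≡2) mod 5; (2|5)=-1, (2|5)=-1; (−1)^{-1·-3·2}·(-1)^-3·(-1)^-1 = +1.
v=13: a=13^0·(≡11), b=13^1·(≡2) mod 13; (11|13)=-1, (2|13)=-1; (−1)^{0·1·6}·(-1)^1·(-1)^0 = -1.
v=17: a=17^0·(≡5), b=17^1·(≡5) mod 17; (5|17)=-1, (5|17)=-1; (−1)^{0·1·8}·(-1)^1·(-1)^0 = -1.
Ram(-1610, -2897310) = {2, 13, 17, ∞}; no ℚ_2-point on the conic.

[2, 13, 17, inf]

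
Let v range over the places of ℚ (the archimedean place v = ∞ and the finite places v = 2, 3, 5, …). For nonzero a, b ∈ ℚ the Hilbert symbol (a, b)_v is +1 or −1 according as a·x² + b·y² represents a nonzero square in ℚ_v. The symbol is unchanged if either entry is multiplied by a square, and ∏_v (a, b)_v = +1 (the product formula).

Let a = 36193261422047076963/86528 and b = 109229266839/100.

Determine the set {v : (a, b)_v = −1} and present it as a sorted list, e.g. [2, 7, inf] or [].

[2, 3, 11, 37]

Mod squares: a ≡ 11766, b ≡ 33231. Check v ∈ {∞, 2, 3, 5, 7, 11, 13, 19, 23, 37, 53}.
v=19: a=19^2·(≡17), b=19^1·(≡9) mod 19; (17|19)=+1, (9|19)=+1; (−1)^{2·1·9}·(+1)^1·(+1)^2 = +1.
v=∞: 11766 > 0 and 33231 > 0  ⇒  (a,b)_∞ = +1.
v=23: a=23^2·(≡12), b=23^0·(≡15) mod 23; (12|23)=+1, (15|23)=-1; (−1)^{2·0·11}·(+1)^0·(-1)^2 = +1.
v=2: v_2(a)=-9, v_2(b)=-2; units ≡ 3, 7 (mod 8); ε·ε+αω+βω = 1·1+-9·0+-2·1 ≡ 1  ⇒  (a,b)_2 = -1.
v=3: a=3^5·(≡1), b=3^1·(≡1) mod 3; (1|3)=+1, (1|3)=+1; (−1)^{5·1·1}·(+1)^1·(+1)^5 = -1.
v=11: a=11^2·(≡10), b=11^1·(≡6) mod 11; (10|11)=-1, (6|11)=-1; (−1)^{2·1·5}·(-1)^1·(-1)^2 = -1.
v=37: a=37^3·(≡22), b=37^2·(≡22) mod 37; (22|37)=-1, (22|37)=-1; (−1)^{3·2·18}·(-1)^2·(-1)^3 = -1.
v=5: a=5^0·(≡1), b=5^-2·(≡1) mod 5; (1|5)=+1, (1|5)=+1; (−1)^{0·-2·2}·(+1)^-2·(+1)^0 = +1.
v=53: a=53^1·(≡52), b=53^1·(≡49) mod 53; (52|53)=+1, (49|53)=+1; (−1)^{1·1·26}·(+1)^1·(+1)^1 = +1.
v=13: a=13^-2·(≡1), b=13^0·(≡12) mod 13; (1|13)=+1, (12|13)=+1; (−1)^{-2·0·6}·(+1)^0·(+1)^-2 = +1.
v=7: a=7^4·(≡3), b=7^4·(≡4) mod 7; (3|7)=-1, (4|7)=+1; (−1)^{4·4·3}·(-1)^4·(+1)^4 = +1.
(11766, 33231 / ℚ) ramifies at {2, 3, 11, 37}: a division algebra.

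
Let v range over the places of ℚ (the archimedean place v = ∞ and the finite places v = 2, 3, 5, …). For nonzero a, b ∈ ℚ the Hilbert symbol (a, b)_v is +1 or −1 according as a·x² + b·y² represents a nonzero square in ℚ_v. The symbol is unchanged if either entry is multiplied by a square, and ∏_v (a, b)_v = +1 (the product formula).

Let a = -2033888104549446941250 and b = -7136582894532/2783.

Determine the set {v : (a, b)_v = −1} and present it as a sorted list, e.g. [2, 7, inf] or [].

Mod squares: a ≡ -1794, b ≡ -676039. Check v ∈ {∞, 2, 3, 5, 7, 11, 13, 17, 19, 23, 53}.
v=19: a=19^2·(≡7), b=19^1·(≡7) mod 19; (7|19)=+1, (7|19)=+1; (−1)^{2·1·9}·(+1)^1·(+1)^2 = +1.
v=2: v_2(a)=1, v_2(b)=2; units ≡ 7, 1 (mod 8); ε·ε+αω+βω = 1·0+1·0+2·0 ≡ 0  ⇒  (a,b)_2 = +1.
v=11: a=11^0·(≡7), b=11^-2·(≡8) mod 11; (7|11)=-1, (8|11)=-1; (−1)^{0·-2·5}·(-1)^-2·(-1)^0 = +1.
v=23: a=23^3·(≡15), b=23^-1·(≡1) mod 23; (15|23)=-1, (1|23)=+1; (−1)^{3·-1·11}·(-1)^-1·(+1)^3 = +1.
v=53: a=53^0·(≡14), b=53^2·(≡10) mod 53; (14|53)=-1, (10|53)=+1; (−1)^{0·2·26}·(-1)^2·(+1)^0 = +1.
v=7: a=7^4·(≡6), b=7^5·(≡4) mod 7; (6|7)=-1, (4|7)=+1; (−1)^{4·5·3}·(-1)^5·(+1)^4 = -1.
v=5: a=5^4·(≡4), b=5^0·(≡1) mod 5; (4|5)=+1, (1|5)=+1; (−1)^{4·0·2}·(+1)^0·(+1)^4 = +1.
v=13: a=13^3·(≡11), b=13^1·(≡12) mod 13; (11|13)=-1, (12|13)=+1; (−1)^{3·1·6}·(-1)^1·(+1)^3 = -1.
v=3: a=3^5·(≡2), b=3^2·(≡2) mod 3; (2|3)=-1, (2|3)=-1; (−1)^{5·2·1}·(-1)^2·(-1)^5 = -1.
v=17: a=17^2·(≡1), b=17^1·(≡2) mod 17; (1|17)=+1, (2|17)=+1; (−1)^{2·1·8}·(+1)^1·(+1)^2 = +1.
v=∞: -1794 < 0 and -676039 < 0  ⇒  (a,b)_∞ = -1.
(-1794, -676039 / ℚ) ramifies at {3, 7, 13, ∞}: a division algebra.

[3, 7, 13, inf]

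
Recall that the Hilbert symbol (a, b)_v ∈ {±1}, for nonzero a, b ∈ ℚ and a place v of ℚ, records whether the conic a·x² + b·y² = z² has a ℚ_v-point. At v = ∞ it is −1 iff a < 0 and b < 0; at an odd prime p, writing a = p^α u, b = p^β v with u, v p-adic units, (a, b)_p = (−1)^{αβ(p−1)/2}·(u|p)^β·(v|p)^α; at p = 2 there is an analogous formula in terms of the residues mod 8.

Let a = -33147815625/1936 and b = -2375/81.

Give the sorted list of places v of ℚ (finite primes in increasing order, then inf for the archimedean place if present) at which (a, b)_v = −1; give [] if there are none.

Mod squares: a ≡ -5892945, b ≡ -95. Check v ∈ {∞, 2, 3, 5, 11, 19, 23, 29, 31}.
v=2: v_2(a)=-4, v_2(b)=0; units ≡ 7, 1 (mod 8); ε·ε+αω+βω = 1·0+-4·0+0·0 ≡ 0  ⇒  (a,b)_2 = +1.
v=29: a=29^1·(≡8), b=29^0·(≡14) mod 29; (8|29)=-1, (14|29)=-1; (−1)^{1·0·14}·(-1)^0·(-1)^1 = -1.
v=3: a=3^3·(≡1), b=3^-4·(≡1) mod 3; (1|3)=+1, (1|3)=+1; (−1)^{3·-4·1}·(+1)^-4·(+1)^3 = +1.
v=31: a=31^1·(≡28), b=31^0·(≡30) mod 31; (28|31)=+1, (30|31)=-1; (−1)^{1·0·15}·(+1)^0·(-1)^1 = -1.
v=11: a=11^-2·(≡2), b=11^0·(≡3) mod 11; (2|11)=-1, (3|11)=+1; (−1)^{-2·0·5}·(-1)^0·(+1)^-2 = +1.
v=23: a=23^1·(≡22), b=23^0·(≡11) mod 23; (22|23)=-1, (11|23)=-1; (−1)^{1·0·11}·(-1)^0·(-1)^1 = -1.
v=5: a=5^5·(≡4), b=5^3·(≡1) mod 5; (4|5)=+1, (1|5)=+1; (−1)^{5·3·2}·(+1)^3·(+1)^5 = +1.
v=19: a=19^1·(≡9), b=19^1·(≡13) mod 19; (9|19)=+1, (13|19)=-1; (−1)^{1·1·9}·(+1)^1·(-1)^1 = +1.
v=∞: -5892945 < 0 and -95 < 0  ⇒  (a,b)_∞ = -1.
Ram(-5892945, -95) = {23, 29, 31, ∞}; no ℚ_23-point on the conic.

[23, 29, 31, inf]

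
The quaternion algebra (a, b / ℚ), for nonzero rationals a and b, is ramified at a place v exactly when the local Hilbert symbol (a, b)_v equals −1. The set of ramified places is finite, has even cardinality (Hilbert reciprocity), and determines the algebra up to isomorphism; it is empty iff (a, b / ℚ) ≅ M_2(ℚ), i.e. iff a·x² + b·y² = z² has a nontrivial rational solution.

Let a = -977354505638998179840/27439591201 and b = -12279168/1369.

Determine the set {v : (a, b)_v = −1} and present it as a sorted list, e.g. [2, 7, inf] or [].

[3, 5, 11, 17, 19, inf]

Mod squares: a ≡ -1615, b ≡ -21318. Check v ∈ {∞, 2, 3, 5, 7, 11, 17, 19, 37}.
v=7: a=7^4·(≡1), b=7^0·(≡2) mod 7; (1|7)=+1, (2|7)=+1; (−1)^{4·0·3}·(+1)^0·(+1)^4 = +1.
v=5: a=5^1·(≡2), b=5^0·(≡3) mod 5; (2|5)=-1, (3|5)=-1; (−1)^{1·0·2}·(-1)^0·(-1)^1 = -1.
v=17: a=17^3·(≡12), b=17^1·(≡1) mod 17; (12|17)=-1, (1|17)=+1; (−1)^{3·1·8}·(-1)^1·(+1)^3 = -1.
v=37: a=37^-4·(≡8), b=37^-2·(≡22) mod 37; (8|37)=-1, (22|37)=-1; (−1)^{-4·-2·18}·(-1)^-2·(-1)^-4 = +1.
v=∞: -1615 < 0 and -21318 < 0  ⇒  (a,b)_∞ = -1.
v=11: a=11^-4·(≡6), b=11^1·(≡5) mod 11; (6|11)=-1, (5|11)=+1; (−1)^{-4·1·5}·(-1)^1·(+1)^-4 = -1.
v=19: a=19^3·(≡3), b=19^1·(≡13) mod 19; (3|19)=-1, (13|19)=-1; (−1)^{3·1·9}·(-1)^1·(-1)^3 = -1.
v=3: a=3^2·(≡2), b=3^3·(≡1) mod 3; (2|3)=-1, (1|3)=+1; (−1)^{2·3·1}·(-1)^3·(+1)^2 = -1.
v=2: v_2(a)=28, v_2(b)=7; units ≡ 1, 5 (mod 8); ε·ε+αω+βω = 0·0+28·1+7·0 ≡ 0  ⇒  (a,b)_2 = +1.
Ram(-1615, -21318) = {3, 5, 11, 17, 19, ∞}; no ℚ_3-point on the conic.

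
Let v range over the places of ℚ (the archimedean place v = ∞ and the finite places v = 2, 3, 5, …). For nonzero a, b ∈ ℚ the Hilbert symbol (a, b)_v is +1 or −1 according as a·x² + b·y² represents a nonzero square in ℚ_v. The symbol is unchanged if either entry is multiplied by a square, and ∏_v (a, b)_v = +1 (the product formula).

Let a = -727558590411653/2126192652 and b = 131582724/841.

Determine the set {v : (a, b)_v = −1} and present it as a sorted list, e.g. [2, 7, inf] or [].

(a, b) ≡ (-6279, 194649) mod (ℚ^×)²; places V = {2, 3, 7, 11, 13, 17, 19, 23, 29, 31, ∞}.
(a,b)_3: α=-7, u≡1; β=1, v≡2 (mod 3); (1|3)=+1, (2|3)=-1; sign (−1)^1·+1^1·-1^-7 = +1.
(a,b)_2: α=-2, β=2; u≡1, v≡1 (mod 8); ε(u)ε(v)=0·0, αω(v)=-2·0, βω(u)=2·0; sum ≡ 0  ⇒  +1.
(a,b)_17: α=-2, u≡10; β=0, v≡9 (mod 17); (10|17)=-1, (9|17)=+1; sign (−1)^0·-1^0·+1^-2 = +1.
(a,b)_11: α=2, u≡7; β=0, v≡4 (mod 11); (7|11)=-1, (4|11)=+1; sign (−1)^0·-1^0·+1^2 = +1.
(a,b)_13: α=3, u≡2; β=3, v≡3 (mod 13); (2|13)=-1, (3|13)=+1; sign (−1)^0·-1^3·+1^3 = -1.
(a,b)_29: α=-2, u≡8; β=-2, v≡9 (mod 29); (8|29)=-1, (9|29)=+1; sign (−1)^0·-1^-2·+1^-2 = +1.
(a,b)_∞: sgn(-6279)=−, sgn(194649)=+, so +1.
(a,b)_31: α=2, u≡16; β=1, v≡21 (mod 31); (16|31)=+1, (21|31)=-1; sign (−1)^0·+1^1·-1^2 = +1.
(a,b)_7: α=3, u≡6; β=1, v≡5 (mod 7); (6|7)=-1, (5|7)=-1; sign (−1)^1·-1^1·-1^3 = -1.
(a,b)_23: α=1, u≡4; β=1, v≡17 (mod 23); (4|23)=+1, (17|23)=-1; sign (−1)^1·+1^1·-1^1 = +1.
(a,b)_19: α=2, u≡13; β=0, v≡2 (mod 19); (13|19)=-1, (2|19)=-1; sign (−1)^0·-1^0·-1^2 = +1.
|Ram(-6279, 194649)| = 2, even; anisotropic at {7, 13}.

[7, 13]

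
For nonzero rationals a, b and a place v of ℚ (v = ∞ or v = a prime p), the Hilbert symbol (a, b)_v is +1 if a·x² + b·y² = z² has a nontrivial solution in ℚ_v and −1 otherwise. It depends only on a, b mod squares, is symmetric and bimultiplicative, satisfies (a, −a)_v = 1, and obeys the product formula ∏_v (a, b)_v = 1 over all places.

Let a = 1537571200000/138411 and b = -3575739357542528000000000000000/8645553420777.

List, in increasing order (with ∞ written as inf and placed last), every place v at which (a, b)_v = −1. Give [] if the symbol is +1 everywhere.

[5, 7, 11, 13]

(a, b) ≡ (5005, -1365) mod (ℚ^×)²; places V = {2, 3, 5, 7, 11, 13, 19, ∞}.
(a,b)_13: α=-3, u≡11; β=-7, v≡1 (mod 13); (11|13)=-1, (1|13)=+1; sign (−1)^0·-1^-7·+1^-3 = -1.
(a,b)_3: α=-2, u≡1; β=-9, v≡1 (mod 3); (1|3)=+1, (1|3)=+1; sign (−1)^0·+1^-9·+1^-2 = +1.
(a,b)_7: α=-1, u≡2; β=-1, v≡1 (mod 7); (2|7)=+1, (1|7)=+1; sign (−1)^1·+1^-1·+1^-1 = -1.
(a,b)_5: α=5, u≡4; β=15, v≡3 (mod 5); (4|5)=+1, (3|5)=-1; sign (−1)^0·+1^15·-1^5 = -1.
(a,b)_2: α=10, β=22; u≡5, v≡3 (mod 8); ε(u)ε(v)=0·1, αω(v)=10·1, βω(u)=22·1; sum ≡ 0  ⇒  +1.
(a,b)_∞: sgn(5005)=+, sgn(-1365)=−, so +1.
(a,b)_11: α=3, u≡1; β=8, v≡8 (mod 11); (1|11)=+1, (8|11)=-1; sign (−1)^0·+1^8·-1^3 = -1.
(a,b)_19: α=2, u≡14; β=4, v≡15 (mod 19); (14|19)=-1, (15|19)=-1; sign (−1)^0·-1^4·-1^2 = +1.
|Ram(5005, -1365)| = 4, even; anisotropic at {5, 7, 11, 13}.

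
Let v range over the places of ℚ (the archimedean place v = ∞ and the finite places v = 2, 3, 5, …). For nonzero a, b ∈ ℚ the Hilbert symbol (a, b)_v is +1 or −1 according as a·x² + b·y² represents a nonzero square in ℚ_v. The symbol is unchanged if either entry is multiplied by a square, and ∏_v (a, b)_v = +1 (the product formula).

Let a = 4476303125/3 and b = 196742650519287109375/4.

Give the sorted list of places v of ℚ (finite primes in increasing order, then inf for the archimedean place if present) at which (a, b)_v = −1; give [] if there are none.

[2, 5, 31, 41]

Mod squares: a ≡ 438495, b ≡ 943. Check v ∈ {∞, 2, 3, 5, 7, 23, 31, 41}.
v=23: a=23^1·(≡5), b=23^3·(≡18) mod 23; (5|23)=-1, (18|23)=+1; (−1)^{1·3·11}·(-1)^3·(+1)^1 = +1.
v=5: a=5^5·(≡4), b=5^12·(≡3) mod 5; (4|5)=+1, (3|5)=-1; (−1)^{5·12·2}·(+1)^12·(-1)^5 = -1.
v=7: a=7^2·(≡1), b=7^0·(≡3) mod 7; (1|7)=+1, (3|7)=-1; (−1)^{2·0·3}·(+1)^0·(-1)^2 = +1.
v=41: a=41^1·(≡15), b=41^3·(≡18) mod 41; (15|41)=-1, (18|41)=+1; (−1)^{1·3·20}·(-1)^3·(+1)^1 = -1.
v=2: v_2(a)=0, v_2(b)=-2; units ≡ 7, 7 (mod 8); ε·ε+αω+βω = 1·1+0·0+-2·0 ≡ 1  ⇒  (a,b)_2 = -1.
v=3: a=3^-1·(≡2), b=3^0·(≡1) mod 3; (2|3)=-1, (1|3)=+1; (−1)^{-1·0·1}·(-1)^0·(+1)^-1 = +1.
v=31: a=31^1·(≡28), b=31^2·(≡30) mod 31; (28|31)=+1, (30|31)=-1; (−1)^{1·2·15}·(+1)^2·(-1)^1 = -1.
v=∞: 438495 > 0 and 943 > 0  ⇒  (a,b)_∞ = +1.
Ram(438495, 943) = {2, 5, 31, 41}; no ℚ_2-point on the conic.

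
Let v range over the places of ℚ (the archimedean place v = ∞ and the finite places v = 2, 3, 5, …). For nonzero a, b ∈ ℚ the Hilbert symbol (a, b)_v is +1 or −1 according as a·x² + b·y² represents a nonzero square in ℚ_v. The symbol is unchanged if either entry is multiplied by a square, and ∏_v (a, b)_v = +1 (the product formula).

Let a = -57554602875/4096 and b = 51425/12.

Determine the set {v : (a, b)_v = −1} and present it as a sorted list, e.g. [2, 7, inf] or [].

Mod squares: a ≡ -7315, b ≡ 51. Check v ∈ {∞, 2, 3, 5, 7, 11, 17, 19}.
v=2: v_2(a)=-12, v_2(b)=-2; units ≡ 5, 3 (mod 8); ε·ε+αω+βω = 0·1+-12·1+-2·1 ≡ 0  ⇒  (a,b)_2 = +1.
v=3: a=3^2·(≡2), b=3^-1·(≡2) mod 3; (2|3)=-1, (2|3)=-1; (−1)^{2·-1·1}·(-1)^-1·(-1)^2 = -1.
v=11: a=11^3·(≡6), b=11^2·(≡7) mod 11; (6|11)=-1, (7|11)=-1; (−1)^{3·2·5}·(-1)^2·(-1)^3 = -1.
v=7: a=7^1·(≡6), b=7^0·(≡2) mod 7; (6|7)=-1, (2|7)=+1; (−1)^{1·0·3}·(-1)^0·(+1)^1 = +1.
v=17: a=17^2·(≡6), b=17^1·(≡7) mod 17; (6|17)=-1, (7|17)=-1; (−1)^{2·1·8}·(-1)^1·(-1)^2 = -1.
v=19: a=19^1·(≡14), b=19^0·(≡12) mod 19; (14|19)=-1, (12|19)=-1; (−1)^{1·0·9}·(-1)^0·(-1)^1 = -1.
v=∞: -7315 < 0 and 51 > 0  ⇒  (a,b)_∞ = +1.
v=5: a=5^3·(≡2), b=5^2·(≡1) mod 5; (2|5)=-1, (1|5)=+1; (−1)^{3·2·2}·(-1)^2·(+1)^3 = +1.
(-7315, 51 / ℚ) ramifies at {3, 11, 17, 19}: a division algebra.

[3, 11, 17, 19]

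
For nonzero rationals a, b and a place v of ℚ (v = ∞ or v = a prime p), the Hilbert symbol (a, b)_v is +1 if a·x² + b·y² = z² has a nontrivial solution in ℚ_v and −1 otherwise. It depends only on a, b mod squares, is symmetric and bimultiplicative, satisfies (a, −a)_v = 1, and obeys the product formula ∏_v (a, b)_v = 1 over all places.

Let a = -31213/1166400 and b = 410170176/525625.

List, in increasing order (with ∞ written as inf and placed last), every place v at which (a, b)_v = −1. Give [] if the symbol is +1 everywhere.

[3, 13]

(a, b) ≡ (-13, 741) mod (ℚ^×)²; places V = {2, 3, 5, 7, 13, 19, 29, 31, ∞}.
(a,b)_13: α=1, u≡4; β=1, v≡5 (mod 13); (4|13)=+1, (5|13)=-1; sign (−1)^0·+1^1·-1^1 = -1.
(a,b)_7: α=4, u≡2; β=0, v≡5 (mod 7); (2|7)=+1, (5|7)=-1; sign (−1)^0·+1^0·-1^4 = +1.
(a,b)_∞: sgn(-13)=−, sgn(741)=+, so +1.
(a,b)_3: α=-6, u≡2; β=3, v≡1 (mod 3); (2|3)=-1, (1|3)=+1; sign (−1)^0·-1^3·+1^-6 = -1.
(a,b)_29: α=0, u≡1; β=-2, v≡13 (mod 29); (1|29)=+1, (13|29)=+1; sign (−1)^0·+1^-2·+1^0 = +1.
(a,b)_19: α=0, u≡11; β=1, v≡1 (mod 19); (11|19)=+1, (1|19)=+1; sign (−1)^0·+1^1·+1^0 = +1.
(a,b)_2: α=-6, β=6; u≡3, v≡5 (mod 8); ε(u)ε(v)=1·0, αω(v)=-6·1, βω(u)=6·1; sum ≡ 0  ⇒  +1.
(a,b)_31: α=0, u≡20; β=2, v≡19 (mod 31); (20|31)=+1, (19|31)=+1; sign (−1)^0·+1^2·+1^0 = +1.
(a,b)_5: α=-2, u≡2; β=-4, v≡1 (mod 5); (2|5)=-1, (1|5)=+1; sign (−1)^0·-1^-4·+1^-2 = +1.
|Ram(-13, 741)| = 2, even; anisotropic at {3, 13}.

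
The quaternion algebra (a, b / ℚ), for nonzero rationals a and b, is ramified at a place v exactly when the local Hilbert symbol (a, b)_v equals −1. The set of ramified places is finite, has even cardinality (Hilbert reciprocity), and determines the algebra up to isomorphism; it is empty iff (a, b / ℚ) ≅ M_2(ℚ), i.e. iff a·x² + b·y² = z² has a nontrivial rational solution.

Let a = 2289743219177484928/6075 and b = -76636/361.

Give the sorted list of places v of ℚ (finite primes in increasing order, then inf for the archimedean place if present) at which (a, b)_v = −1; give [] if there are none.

(a, b) ≡ (55614, -391) mod (ℚ^×)²; places V = {2, 3, 5, 7, 11, 13, 17, 19, 23, 31, ∞}.
(a,b)_19: α=2, u≡1; β=-2, v≡10 (mod 19); (1|19)=+1, (10|19)=-1; sign (−1)^0·+1^-2·-1^2 = +1.
(a,b)_7: α=0, u≡3; β=2, v≡1 (mod 7); (3|7)=-1, (1|7)=+1; sign (−1)^0·-1^2·+1^0 = +1.
(a,b)_5: α=-2, u≡1; β=0, v≡4 (mod 5); (1|5)=+1, (4|5)=+1; sign (−1)^0·+1^0·+1^-2 = +1.
(a,b)_11: α=2, u≡3; β=0, v≡5 (mod 11); (3|11)=+1, (5|11)=+1; sign (−1)^0·+1^0·+1^2 = +1.
(a,b)_3: α=-5, u≡1; β=0, v≡2 (mod 3); (1|3)=+1, (2|3)=-1; sign (−1)^0·+1^0·-1^-5 = -1.
(a,b)_13: α=1, u≡3; β=0, v≡9 (mod 13); (3|13)=+1, (9|13)=+1; sign (−1)^0·+1^0·+1^1 = +1.
(a,b)_17: α=4, u≡11; β=1, v≡12 (mod 17); (11|17)=-1, (12|17)=-1; sign (−1)^0·-1^1·-1^4 = -1.
(a,b)_∞: sgn(55614)=+, sgn(-391)=−, so +1.
(a,b)_23: α=3, u≡8; β=1, v≡16 (mod 23); (8|23)=+1, (16|23)=+1; sign (−1)^1·+1^1·+1^3 = -1.
(a,b)_31: α=1, u≡23; β=0, v≡6 (mod 31); (23|31)=-1, (6|31)=-1; sign (−1)^0·-1^0·-1^1 = -1.
(a,b)_2: α=7, β=2; u≡7, v≡1 (mod 8); ε(u)ε(v)=1·0, αω(v)=7·0, βω(u)=2·0; sum ≡ 0  ⇒  +1.
|Ram(55614, -391)| = 4, even; anisotropic at {3, 17, 23, 31}.

[3, 17, 23, 31]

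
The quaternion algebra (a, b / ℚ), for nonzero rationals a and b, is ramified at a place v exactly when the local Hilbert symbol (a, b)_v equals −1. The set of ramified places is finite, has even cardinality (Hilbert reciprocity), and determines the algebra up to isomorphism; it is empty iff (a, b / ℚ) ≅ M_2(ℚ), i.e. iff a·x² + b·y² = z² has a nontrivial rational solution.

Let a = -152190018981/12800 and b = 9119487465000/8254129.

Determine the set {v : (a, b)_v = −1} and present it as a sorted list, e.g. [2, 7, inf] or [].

[7, 19, 29, 31]

(a, b) ≡ (-33820004218, 41354) mod (ℚ^×)²; places V = {2, 3, 5, 7, 11, 13, 17, 19, 23, 29, 31, 43, ∞}.
(a,b)_5: α=-2, u≡2; β=4, v≡1 (mod 5); (2|5)=-1, (1|5)=+1; sign (−1)^0·-1^4·+1^-2 = +1.
(a,b)_7: α=1, u≡4; β=0, v≡5 (mod 7); (4|7)=+1, (5|7)=-1; sign (−1)^0·+1^0·-1^1 = -1.
(a,b)_13: α=1, u≡7; β=-4, v≡1 (mod 13); (7|13)=-1, (1|13)=+1; sign (−1)^0·-1^-4·+1^1 = +1.
(a,b)_11: α=1, u≡8; β=2, v≡3 (mod 11); (8|11)=-1, (3|11)=+1; sign (−1)^0·-1^2·+1^1 = +1.
(a,b)_2: α=-9, β=3; u≡3, v≡5 (mod 8); ε(u)ε(v)=1·0, αω(v)=-9·1, βω(u)=3·1; sum ≡ 0  ⇒  +1.
(a,b)_43: α=1, u≡42; β=0, v≡25 (mod 43); (42|43)=-1, (25|43)=+1; sign (−1)^0·-1^0·+1^1 = +1.
(a,b)_19: α=1, u≡3; β=0, v≡2 (mod 19); (3|19)=-1, (2|19)=-1; sign (−1)^0·-1^0·-1^1 = -1.
(a,b)_23: α=1, u≡14; β=1, v≡18 (mod 23); (14|23)=-1, (18|23)=+1; sign (−1)^1·-1^1·+1^1 = +1.
(a,b)_31: α=1, u≡9; β=1, v≡9 (mod 31); (9|31)=+1, (9|31)=+1; sign (−1)^1·+1^1·+1^1 = -1.
(a,b)_17: α=0, u≡12; β=-2, v≡11 (mod 17); (12|17)=-1, (11|17)=-1; sign (−1)^0·-1^-2·-1^0 = +1.
(a,b)_3: α=2, u≡2; β=6, v≡2 (mod 3); (2|3)=-1, (2|3)=-1; sign (−1)^0·-1^6·-1^2 = +1.
(a,b)_29: α=1, u≡14; β=1, v≡5 (mod 29); (14|29)=-1, (5|29)=+1; sign (−1)^0·-1^1·+1^1 = -1.
(a,b)_∞: sgn(-33820004218)=−, sgn(41354)=+, so +1.
(-33820004218, 41354 / ℚ) ramifies at {7, 19, 29, 31}: a division algebra.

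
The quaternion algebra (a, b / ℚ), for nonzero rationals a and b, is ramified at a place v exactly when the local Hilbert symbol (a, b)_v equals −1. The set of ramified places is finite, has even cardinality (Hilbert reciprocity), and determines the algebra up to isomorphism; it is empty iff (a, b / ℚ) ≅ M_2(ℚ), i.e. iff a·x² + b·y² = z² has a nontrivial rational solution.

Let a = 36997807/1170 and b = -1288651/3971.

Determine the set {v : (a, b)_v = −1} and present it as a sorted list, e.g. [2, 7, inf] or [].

(a, b) ≡ (910, -1001) mod (ℚ^×)²; places V = {2, 3, 5, 7, 11, 13, 17, 19, ∞}.
(a,b)_2: α=-1, β=0; u≡7, v≡7 (mod 8); ε(u)ε(v)=1·1, αω(v)=-1·0, βω(u)=0·0; sum ≡ 1  ⇒  -1.
(a,b)_19: α=2, u≡7; β=-2, v≡16 (mod 19); (7|19)=+1, (16|19)=+1; sign (−1)^0·+1^-2·+1^2 = +1.
(a,b)_5: α=-1, u≡3; β=0, v≡4 (mod 5); (3|5)=-1, (4|5)=+1; sign (−1)^0·-1^0·+1^-1 = +1.
(a,b)_3: α=-2, u≡1; β=0, v≡1 (mod 3); (1|3)=+1, (1|3)=+1; sign (−1)^0·+1^0·+1^-2 = +1.
(a,b)_17: α=0, u≡8; β=2, v≡8 (mod 17); (8|17)=+1, (8|17)=+1; sign (−1)^0·+1^2·+1^0 = +1.
(a,b)_7: α=1, u≡2; β=3, v≡1 (mod 7); (2|7)=+1, (1|7)=+1; sign (−1)^1·+1^3·+1^1 = -1.
(a,b)_11: α=4, u≡2; β=-1, v≡6 (mod 11); (2|11)=-1, (6|11)=-1; sign (−1)^0·-1^-1·-1^4 = -1.
(a,b)_∞: sgn(910)=+, sgn(-1001)=−, so +1.
(a,b)_13: α=-1, u≡11; β=1, v≡4 (mod 13); (11|13)=-1, (4|13)=+1; sign (−1)^0·-1^1·+1^-1 = -1.
|Ram(910, -1001)| = 4, even; anisotropic at {2, 7, 11, 13}.

[2, 7, 11, 13]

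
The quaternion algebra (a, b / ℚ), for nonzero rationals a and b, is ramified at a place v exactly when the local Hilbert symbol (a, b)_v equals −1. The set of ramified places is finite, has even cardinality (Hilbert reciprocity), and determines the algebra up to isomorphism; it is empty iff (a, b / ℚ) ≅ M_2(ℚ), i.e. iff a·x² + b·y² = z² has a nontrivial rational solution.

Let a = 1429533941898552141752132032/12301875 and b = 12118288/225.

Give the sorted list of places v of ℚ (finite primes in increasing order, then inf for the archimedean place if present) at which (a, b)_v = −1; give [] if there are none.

[13, 41]

(a, b) ≡ (2829, 15457) mod (ℚ^×)²; places V = {2, 3, 5, 7, 11, 13, 23, 29, 41, ∞}.
(a,b)_5: α=-4, u≡4; β=-2, v≡2 (mod 5); (4|5)=+1, (2|5)=-1; sign (−1)^0·+1^-2·-1^-4 = +1.
(a,b)_∞: sgn(2829)=+, sgn(15457)=+, so +1.
(a,b)_41: α=3, u≡7; β=1, v≡2 (mod 41); (7|41)=-1, (2|41)=+1; sign (−1)^0·-1^1·+1^3 = -1.
(a,b)_2: α=6, β=4; u≡5, v≡1 (mod 8); ε(u)ε(v)=0·0, αω(v)=6·0, βω(u)=4·1; sum ≡ 0  ⇒  +1.
(a,b)_11: α=2, u≡10; β=0, v≡10 (mod 11); (10|11)=-1, (10|11)=-1; sign (−1)^0·-1^0·-1^2 = +1.
(a,b)_13: α=4, u≡6; β=1, v≡6 (mod 13); (6|13)=-1, (6|13)=-1; sign (−1)^0·-1^1·-1^4 = -1.
(a,b)_7: α=8, u≡2; β=2, v≡2 (mod 7); (2|7)=+1, (2|7)=+1; sign (−1)^0·+1^2·+1^8 = +1.
(a,b)_23: α=1, u≡1; β=0, v≡18 (mod 23); (1|23)=+1, (18|23)=+1; sign (−1)^0·+1^0·+1^1 = +1.
(a,b)_3: α=-9, u≡1; β=-2, v≡1 (mod 3); (1|3)=+1, (1|3)=+1; sign (−1)^0·+1^-2·+1^-9 = +1.
(a,b)_29: α=4, u≡23; β=1, v≡15 (mod 29); (23|29)=+1, (15|29)=-1; sign (−1)^0·+1^1·-1^4 = +1.
Ram(2829, 15457) = {13, 41}; no ℚ_13-point on the conic.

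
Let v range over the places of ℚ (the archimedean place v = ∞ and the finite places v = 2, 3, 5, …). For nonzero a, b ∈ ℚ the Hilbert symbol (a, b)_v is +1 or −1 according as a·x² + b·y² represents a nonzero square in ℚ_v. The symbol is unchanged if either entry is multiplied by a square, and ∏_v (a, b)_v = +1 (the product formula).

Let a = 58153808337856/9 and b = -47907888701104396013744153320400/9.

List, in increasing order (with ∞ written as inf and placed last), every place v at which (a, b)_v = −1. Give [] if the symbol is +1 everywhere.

[2, 7, 11, 41]

(a, b) ≡ (3144128911, -145061) mod (ℚ^×)²; places V = {2, 3, 5, 7, 11, 17, 19, 23, 41, 43, 53, ∞}.
(a,b)_3: α=-2, u≡1; β=-2, v≡1 (mod 3); (1|3)=+1, (1|3)=+1; sign (−1)^0·+1^-2·+1^-2 = +1.
(a,b)_23: α=1, u≡17; β=3, v≡1 (mod 23); (17|23)=-1, (1|23)=+1; sign (−1)^1·-1^3·+1^1 = +1.
(a,b)_43: α=1, u≡23; β=2, v≡11 (mod 43); (23|43)=+1, (11|43)=+1; sign (−1)^0·+1^2·+1^1 = +1.
(a,b)_5: α=0, u≡4; β=2, v≡1 (mod 5); (4|5)=+1, (1|5)=+1; sign (−1)^0·+1^2·+1^0 = +1.
(a,b)_17: α=2, u≡4; β=5, v≡13 (mod 17); (4|17)=+1, (13|17)=+1; sign (−1)^0·+1^5·+1^2 = +1.
(a,b)_7: α=1, u≡1; β=3, v≡1 (mod 7); (1|7)=+1, (1|7)=+1; sign (−1)^1·+1^3·+1^1 = -1.
(a,b)_19: α=1, u≡7; β=2, v≡17 (mod 19); (7|19)=+1, (17|19)=+1; sign (−1)^0·+1^2·+1^1 = +1.
(a,b)_2: α=6, β=4; u≡7, v≡3 (mod 8); ε(u)ε(v)=1·1, αω(v)=6·1, βω(u)=4·0; sum ≡ 1  ⇒  -1.
(a,b)_11: α=1, u≡4; β=2, v≡7 (mod 11); (4|11)=+1, (7|11)=-1; sign (−1)^0·+1^2·-1^1 = -1.
(a,b)_41: α=1, u≡4; β=2, v≡27 (mod 41); (4|41)=+1, (27|41)=-1; sign (−1)^0·+1^2·-1^1 = -1.
(a,b)_∞: sgn(3144128911)=+, sgn(-145061)=−, so +1.
(a,b)_53: α=1, u≡27; β=3, v≡27 (mod 53); (27|53)=-1, (27|53)=-1; sign (−1)^0·-1^3·-1^1 = +1.
|Ram(3144128911, -145061)| = 4, even; anisotropic at {2, 7, 11, 41}.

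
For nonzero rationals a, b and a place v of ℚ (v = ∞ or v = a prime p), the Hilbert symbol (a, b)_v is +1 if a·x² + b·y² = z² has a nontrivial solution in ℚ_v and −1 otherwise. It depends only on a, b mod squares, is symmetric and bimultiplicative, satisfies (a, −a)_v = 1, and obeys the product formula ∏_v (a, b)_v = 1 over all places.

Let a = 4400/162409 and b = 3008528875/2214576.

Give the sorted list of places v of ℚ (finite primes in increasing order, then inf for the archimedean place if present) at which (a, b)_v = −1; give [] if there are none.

(a, b) ≡ (11, 250705) mod (ℚ^×)²; places V = {2, 3, 5, 7, 11, 13, 19, 29, 31, ∞}.
(a,b)_13: α=-2, u≡7; β=-3, v≡2 (mod 13); (7|13)=-1, (2|13)=-1; sign (−1)^0·-1^-3·-1^-2 = -1.
(a,b)_11: α=1, u≡3; β=2, v≡3 (mod 11); (3|11)=+1, (3|11)=+1; sign (−1)^0·+1^2·+1^1 = +1.
(a,b)_5: α=2, u≡4; β=3, v≡1 (mod 5); (4|5)=+1, (1|5)=+1; sign (−1)^0·+1^3·+1^2 = +1.
(a,b)_2: α=4, β=-4; u≡3, v≡1 (mod 8); ε(u)ε(v)=1·0, αω(v)=4·0, βω(u)=-4·1; sum ≡ 0  ⇒  +1.
(a,b)_∞: sgn(11)=+, sgn(250705)=+, so +1.
(a,b)_29: α=0, u≡12; β=1, v≡12 (mod 29); (12|29)=-1, (12|29)=-1; sign (−1)^0·-1^1·-1^0 = -1.
(a,b)_19: α=0, u≡9; β=3, v≡4 (mod 19); (9|19)=+1, (4|19)=+1; sign (−1)^0·+1^3·+1^0 = +1.
(a,b)_3: α=0, u≡2; β=-2, v≡1 (mod 3); (2|3)=-1, (1|3)=+1; sign (−1)^0·-1^-2·+1^0 = +1.
(a,b)_31: α=-2, u≡22; β=0, v≡7 (mod 31); (22|31)=-1, (7|31)=+1; sign (−1)^0·-1^0·+1^-2 = +1.
(a,b)_7: α=0, u≡2; β=-1, v≡3 (mod 7); (2|7)=+1, (3|7)=-1; sign (−1)^0·+1^-1·-1^0 = +1.
(11, 250705 / ℚ) ramifies at {13, 29}: a division algebra.

[13, 29]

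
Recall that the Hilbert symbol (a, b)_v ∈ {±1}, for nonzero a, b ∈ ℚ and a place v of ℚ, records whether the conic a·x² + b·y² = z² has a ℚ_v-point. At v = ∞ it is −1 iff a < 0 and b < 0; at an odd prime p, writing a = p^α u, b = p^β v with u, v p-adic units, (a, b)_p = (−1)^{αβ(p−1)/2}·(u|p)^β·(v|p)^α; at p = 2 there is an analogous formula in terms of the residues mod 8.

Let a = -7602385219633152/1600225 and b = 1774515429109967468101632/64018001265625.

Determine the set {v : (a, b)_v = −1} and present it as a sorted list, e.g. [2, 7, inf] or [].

[2, 13, 17, 37]

(a, b) ≡ (-8177, 253487) mod (ℚ^×)²; places V = {2, 3, 5, 7, 11, 13, 17, 23, 31, 37, ∞}.
(a,b)_17: α=1, u≡11; β=1, v≡2 (mod 17); (11|17)=-1, (2|17)=+1; sign (−1)^0·-1^1·+1^1 = -1.
(a,b)_3: α=10, u≡1; β=10, v≡2 (mod 3); (1|3)=+1, (2|3)=-1; sign (−1)^0·+1^10·-1^10 = +1.
(a,b)_37: α=1, u≡26; β=1, v≡35 (mod 37); (26|37)=+1, (35|37)=-1; sign (−1)^0·+1^1·-1^1 = -1.
(a,b)_5: α=-2, u≡2; β=-6, v≡2 (mod 5); (2|5)=-1, (2|5)=-1; sign (−1)^0·-1^-6·-1^-2 = +1.
(a,b)_7: α=0, u≡6; β=6, v≡5 (mod 7); (6|7)=-1, (5|7)=-1; sign (−1)^0·-1^6·-1^0 = +1.
(a,b)_2: α=14, β=20; u≡7, v≡7 (mod 8); ε(u)ε(v)=1·1, αω(v)=14·0, βω(u)=20·0; sum ≡ 1  ⇒  -1.
(a,b)_11: α=-2, u≡10; β=-4, v≡3 (mod 11); (10|11)=-1, (3|11)=+1; sign (−1)^0·-1^-4·+1^-2 = +1.
(a,b)_23: α=-2, u≡21; β=-4, v≡2 (mod 23); (21|23)=-1, (2|23)=+1; sign (−1)^0·-1^-4·+1^-2 = +1.
(a,b)_13: α=1, u≡7; β=1, v≡3 (mod 13); (7|13)=-1, (3|13)=+1; sign (−1)^0·-1^1·+1^1 = -1.
(a,b)_31: α=2, u≡2; β=3, v≡15 (mod 31); (2|31)=+1, (15|31)=-1; sign (−1)^0·+1^3·-1^2 = +1.
(a,b)_∞: sgn(-8177)=−, sgn(253487)=+, so +1.
|Ram(-8177, 253487)| = 4, even; anisotropic at {2, 13, 17, 37}.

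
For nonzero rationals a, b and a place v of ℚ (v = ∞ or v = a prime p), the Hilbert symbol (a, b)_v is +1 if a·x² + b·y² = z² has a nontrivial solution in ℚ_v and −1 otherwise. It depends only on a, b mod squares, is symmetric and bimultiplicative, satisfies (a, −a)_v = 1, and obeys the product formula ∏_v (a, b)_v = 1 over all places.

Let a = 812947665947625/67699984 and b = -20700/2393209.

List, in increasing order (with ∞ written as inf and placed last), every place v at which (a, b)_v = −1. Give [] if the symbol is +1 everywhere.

[5, 37]

Mod squares: a ≡ 498945, b ≡ -23. Check v ∈ {∞, 2, 3, 5, 7, 11, 13, 17, 23, 29, 31, 37}.
v=37: a=37^1·(≡23), b=37^0·(≡14) mod 37; (23|37)=-1, (14|37)=-1; (−1)^{1·0·18}·(-1)^0·(-1)^1 = -1.
v=31: a=31^1·(≡26), b=31^0·(≡25) mod 31; (26|31)=-1, (25|31)=+1; (−1)^{1·0·15}·(-1)^0·(+1)^1 = +1.
v=29: a=29^1·(≡12), b=29^0·(≡25) mod 29; (12|29)=-1, (25|29)=+1; (−1)^{1·0·14}·(-1)^0·(+1)^1 = +1.
v=17: a=17^-2·(≡6), b=17^-2·(≡3) mod 17; (6|17)=-1, (3|17)=-1; (−1)^{-2·-2·8}·(-1)^-2·(-1)^-2 = +1.
v=7: a=7^0·(≡6), b=7^-2·(≡3) mod 7; (6|7)=-1, (3|7)=-1; (−1)^{0·-2·3}·(-1)^-2·(-1)^0 = +1.
v=2: v_2(a)=-4, v_2(b)=2; units ≡ 1, 1 (mod 8); ε·ε+αω+βω = 0·0+-4·0+2·0 ≡ 0  ⇒  (a,b)_2 = +1.
v=3: a=3^7·(≡1), b=3^2·(≡1) mod 3; (1|3)=+1, (1|3)=+1; (−1)^{7·2·1}·(+1)^2·(+1)^7 = +1.
v=∞: 498945 > 0 and -23 < 0  ⇒  (a,b)_∞ = +1.
v=11: a=11^-4·(≡8), b=11^0·(≡7) mod 11; (8|11)=-1, (7|11)=-1; (−1)^{-4·0·5}·(-1)^0·(-1)^-4 = +1.
v=23: a=23^2·(≡12), b=23^1·(≡21) mod 23; (12|23)=+1, (21|23)=-1; (−1)^{2·1·11}·(+1)^1·(-1)^2 = +1.
v=13: a=13^2·(≡7), b=13^-2·(≡12) mod 13; (7|13)=-1, (12|13)=+1; (−1)^{2·-2·6}·(-1)^-2·(+1)^2 = +1.
v=5: a=5^3·(≡4), b=5^2·(≡3) mod 5; (4|5)=+1, (3|5)=-1; (−1)^{3·2·2}·(+1)^2·(-1)^3 = -1.
Ram(498945, -23) = {5, 37}; no ℚ_5-point on the conic.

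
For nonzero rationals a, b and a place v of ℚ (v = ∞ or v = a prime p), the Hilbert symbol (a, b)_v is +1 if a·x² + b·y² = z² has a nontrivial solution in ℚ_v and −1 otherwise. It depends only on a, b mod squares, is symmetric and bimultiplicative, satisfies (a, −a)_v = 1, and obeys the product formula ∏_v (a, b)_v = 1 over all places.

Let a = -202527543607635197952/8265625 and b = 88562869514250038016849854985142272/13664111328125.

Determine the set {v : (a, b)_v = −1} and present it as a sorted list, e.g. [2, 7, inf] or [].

[5, 37]

Mod squares: a ≡ -33263, b ≡ 6090. Check v ∈ {∞, 2, 3, 5, 7, 11, 13, 23, 29, 31, 37}.
v=3: a=3^2·(≡1), b=3^1·(≡2) mod 3; (1|3)=+1, (2|3)=-1; (−1)^{2·1·1}·(+1)^1·(-1)^2 = +1.
v=2: v_2(a)=14, v_2(b)=29; units ≡ 1, 5 (mod 8); ε·ε+αω+βω = 0·0+14·1+29·0 ≡ 0  ⇒  (a,b)_2 = +1.
v=13: a=13^2·(≡3), b=13^2·(≡8) mod 13; (3|13)=+1, (8|13)=-1; (−1)^{2·2·6}·(+1)^2·(-1)^2 = +1.
v=7: a=7^4·(≡4), b=7^7·(≡1) mod 7; (4|7)=+1, (1|7)=+1; (−1)^{4·7·3}·(+1)^7·(+1)^4 = +1.
v=5: a=5^-6·(≡2), b=5^-11·(≡2) mod 5; (2|5)=-1, (2|5)=-1; (−1)^{-6·-11·2}·(-1)^-11·(-1)^-6 = -1.
v=∞: -33263 < 0 and 6090 > 0  ⇒  (a,b)_∞ = +1.
v=29: a=29^3·(≡16), b=29^5·(≡20) mod 29; (16|29)=+1, (20|29)=+1; (−1)^{3·5·14}·(+1)^5·(+1)^3 = +1.
v=31: a=31^1·(≡15), b=31^2·(≡2) mod 31; (15|31)=-1, (2|31)=+1; (−1)^{1·2·15}·(-1)^2·(+1)^1 = +1.
v=11: a=11^2·(≡1), b=11^4·(≡10) mod 11; (1|11)=+1, (10|11)=-1; (−1)^{2·4·5}·(+1)^4·(-1)^2 = +1.
v=23: a=23^-2·(≡4), b=23^-4·(≡16) mod 23; (4|23)=+1, (16|23)=+1; (−1)^{-2·-4·11}·(+1)^-4·(+1)^-2 = +1.
v=37: a=37^1·(≡36), b=37^2·(≡23) mod 37; (36|37)=+1, (23|37)=-1; (−1)^{1·2·18}·(+1)^2·(-1)^1 = -1.
|Ram(-33263, 6090)| = 2, even; anisotropic at {5, 37}.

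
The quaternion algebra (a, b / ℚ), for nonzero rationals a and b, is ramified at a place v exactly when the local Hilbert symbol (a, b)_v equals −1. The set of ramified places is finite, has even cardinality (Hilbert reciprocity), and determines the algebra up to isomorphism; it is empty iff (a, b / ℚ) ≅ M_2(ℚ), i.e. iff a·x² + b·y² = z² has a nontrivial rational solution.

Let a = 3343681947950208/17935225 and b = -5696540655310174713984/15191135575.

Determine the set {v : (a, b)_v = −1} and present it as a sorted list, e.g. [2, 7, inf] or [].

Mod squares: a ≡ 2, b ≡ -32718. Check v ∈ {∞, 2, 3, 5, 7, 11, 19, 41}.
v=3: a=3^16·(≡2), b=3^23·(≡2) mod 3; (2|3)=-1, (2|3)=-1; (−1)^{16·23·1}·(-1)^23·(-1)^16 = -1.
v=7: a=7^-2·(≡2), b=7^-3·(≡1) mod 7; (2|7)=+1, (1|7)=+1; (−1)^{-2·-3·3}·(+1)^-3·(+1)^-2 = +1.
v=41: a=41^2·(≡2), b=41^3·(≡38) mod 41; (2|41)=+1, (38|41)=-1; (−1)^{2·3·20}·(+1)^3·(-1)^2 = +1.
v=11: a=11^-4·(≡10), b=11^-6·(≡10) mod 11; (10|11)=-1, (10|11)=-1; (−1)^{-4·-6·5}·(-1)^-6·(-1)^-4 = +1.
v=∞: 2 > 0 and -32718 < 0  ⇒  (a,b)_∞ = +1.
v=19: a=19^2·(≡13), b=19^3·(≡5) mod 19; (13|19)=-1, (5|19)=+1; (−1)^{2·3·9}·(-1)^3·(+1)^2 = -1.
v=2: v_2(a)=7, v_2(b)=7; units ≡ 1, 1 (mod 8); ε·ε+αω+βω = 0·0+7·0+7·0 ≡ 0  ⇒  (a,b)_2 = +1.
v=5: a=5^-2·(≡2), b=5^-2·(≡2) mod 5; (2|5)=-1, (2|5)=-1; (−1)^{-2·-2·2}·(-1)^-2·(-1)^-2 = +1.
|Ram(2, -32718)| = 2, even; anisotropic at {3, 19}.

[3, 19]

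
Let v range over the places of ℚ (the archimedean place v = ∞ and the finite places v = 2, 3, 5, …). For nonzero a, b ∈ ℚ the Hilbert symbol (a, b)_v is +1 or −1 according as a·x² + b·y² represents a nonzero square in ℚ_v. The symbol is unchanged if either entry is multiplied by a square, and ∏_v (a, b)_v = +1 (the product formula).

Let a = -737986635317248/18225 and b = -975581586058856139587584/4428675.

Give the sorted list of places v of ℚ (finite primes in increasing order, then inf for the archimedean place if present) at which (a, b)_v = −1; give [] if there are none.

(a, b) ≡ (-37, -104673) mod (ℚ^×)²; places V = {2, 3, 5, 23, 37, 41, ∞}.
(a,b)_41: α=2, u≡33; β=3, v≡30 (mod 41); (33|41)=+1, (30|41)=-1; sign (−1)^0·+1^3·-1^2 = +1.
(a,b)_5: α=-2, u≡3; β=-2, v≡3 (mod 5); (3|5)=-1, (3|5)=-1; sign (−1)^0·-1^-2·-1^-2 = +1.
(a,b)_23: α=2, u≡8; β=3, v≡1 (mod 23); (8|23)=+1, (1|23)=+1; sign (−1)^0·+1^3·+1^2 = +1.
(a,b)_37: α=3, u≡34; β=5, v≡15 (mod 37); (34|37)=+1, (15|37)=-1; sign (−1)^0·+1^5·-1^3 = -1.
(a,b)_3: α=-6, u≡2; β=-11, v≡2 (mod 3); (2|3)=-1, (2|3)=-1; sign (−1)^0·-1^-11·-1^-6 = -1.
(a,b)_∞: sgn(-37)=−, sgn(-104673)=−, so -1.
(a,b)_2: α=14, β=24; u≡3, v≡7 (mod 8); ε(u)ε(v)=1·1, αω(v)=14·0, βω(u)=24·1; sum ≡ 1  ⇒  -1.
Ram(-37, -104673) = {2, 3, 37, ∞}; no ℚ_2-point on the conic.

[2, 3, 37, inf]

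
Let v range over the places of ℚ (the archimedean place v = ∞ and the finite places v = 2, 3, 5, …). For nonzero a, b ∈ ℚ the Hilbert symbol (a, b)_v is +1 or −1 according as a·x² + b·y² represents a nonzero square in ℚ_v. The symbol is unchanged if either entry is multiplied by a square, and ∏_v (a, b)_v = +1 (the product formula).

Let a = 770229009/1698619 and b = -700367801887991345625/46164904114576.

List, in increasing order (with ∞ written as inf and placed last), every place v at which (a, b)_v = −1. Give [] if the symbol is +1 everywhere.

[2, 19]

Mod squares: a ≡ 19, b ≡ -17. Check v ∈ {∞, 2, 3, 5, 11, 13, 17, 19, 23, 29}.
v=3: a=3^2·(≡1), b=3^2·(≡1) mod 3; (1|3)=+1, (1|3)=+1; (−1)^{2·2·1}·(+1)^2·(+1)^2 = +1.
v=5: a=5^0·(≡1), b=5^4·(≡2) mod 5; (1|5)=+1, (2|5)=-1; (−1)^{0·4·2}·(+1)^4·(-1)^0 = +1.
v=29: a=29^4·(≡8), b=29^8·(≡8) mod 29; (8|29)=-1, (8|29)=-1; (−1)^{4·8·14}·(-1)^8·(-1)^4 = +1.
v=17: a=17^0·(≡1), b=17^1·(≡9) mod 17; (1|17)=+1, (9|17)=+1; (−1)^{0·1·8}·(+1)^1·(+1)^0 = +1.
v=13: a=13^-2·(≡2), b=13^-4·(≡10) mod 13; (2|13)=-1, (10|13)=+1; (−1)^{-2·-4·6}·(-1)^-4·(+1)^-2 = +1.
v=2: v_2(a)=0, v_2(b)=-4; units ≡ 3, 7 (mod 8); ε·ε+αω+βω = 1·1+0·0+-4·1 ≡ 1  ⇒  (a,b)_2 = -1.
v=23: a=23^-2·(≡21), b=23^-4·(≡16) mod 23; (21|23)=-1, (16|23)=+1; (−1)^{-2·-4·11}·(-1)^-4·(+1)^-2 = +1.
v=19: a=19^-1·(≡6), b=19^-2·(≡18) mod 19; (6|19)=+1, (18|19)=-1; (−1)^{-1·-2·9}·(+1)^-2·(-1)^-1 = -1.
v=∞: 19 > 0 and -17 < 0  ⇒  (a,b)_∞ = +1.
v=11: a=11^2·(≡6), b=11^4·(≡3) mod 11; (6|11)=-1, (3|11)=+1; (−1)^{2·4·5}·(-1)^4·(+1)^2 = +1.
(19, -17 / ℚ) ramifies at {2, 19}: a division algebra.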